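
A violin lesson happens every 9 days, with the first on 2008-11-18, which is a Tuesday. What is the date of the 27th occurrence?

2009-07-10

The 27th occurrence is 26 intervals after the first: 26 × 9 = 234 days after 2008-11-18.
November has 30 days — 12 days to the end of November leaves 222.
December has 31 days (191 left).
January has 31 days (160 left).
February has 28 days (132 left).
March has 31 days (101 left).
April has 30 days (71 left).
May has 31 days (40 left).
June has 30 days (10 left).
10 days into July → 2009-07-10.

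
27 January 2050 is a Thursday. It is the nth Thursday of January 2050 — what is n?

4th

Day 27 falls in week ⌈27/7⌉ of the month.
Days 1–7 hold the 1st Thursday, 8–14 the 2nd, 15–21 the 3rd, 22–28 the 4th, 29–31 the 5th.
27 is in the range for the 4th.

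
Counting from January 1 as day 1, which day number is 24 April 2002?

114

Days in months before April: 31 + 28 + 31 = 90.
Plus 24 days into April → day 114.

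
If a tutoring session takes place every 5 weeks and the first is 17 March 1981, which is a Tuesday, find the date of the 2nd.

21 April 1981

The 2nd occurrence is 1 interval after the first: 1 × 35 = 35 days after 17 March 1981.
March has 31 days — 14 days to the end of March leaves 21.
21 days into April → 21 April 1981.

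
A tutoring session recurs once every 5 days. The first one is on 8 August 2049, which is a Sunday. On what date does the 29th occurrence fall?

The 29th occurrence is 28 intervals after the first: 28 × 5 = 140 days after 8 August 2049.
August has 31 days — 23 days to the end of August leaves 117.
September has 30 days (87 left).
October has 31 days (56 left).
November has 30 days (26 left).
26 days into December → 26 December 2049.

26 December 2049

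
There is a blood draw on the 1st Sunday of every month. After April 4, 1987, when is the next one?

April 5, 1987

April 1987 starts on a Wednesday, so its 1st Sunday is April 5, 1987 (4 days in).
April 5, 1987 is after April 4, 1987, so that is the next one.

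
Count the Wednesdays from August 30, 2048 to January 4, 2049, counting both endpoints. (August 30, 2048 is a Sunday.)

18

August 30, 2048 is a Sunday; the first Wednesday on or after it is September 2, 2048 (3 days later).
From September 2, 2048 to January 4, 2049: 28 + 31 + 30 + 31 + 4 = 124 days (rest of September, October, November, December, January).
124 ÷ 7 = 17 full weeks with remainder 5, so 17 more Wednesdays after the first → 18.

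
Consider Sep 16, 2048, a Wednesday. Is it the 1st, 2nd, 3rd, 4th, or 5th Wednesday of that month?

3rd

Day 16 falls in week ⌈16/7⌉ of the month.
Days 1–7 hold the 1st Wednesday, 8–14 the 2nd, 15–21 the 3rd, 22–28 the 4th, 29–31 the 5th.
16 is in the range for the 3rd.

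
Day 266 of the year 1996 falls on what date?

January has 31 days (266 − 31 = 235 remain).
February has 29 days (235 − 29 = 206 remain).
March has 31 days (206 − 31 = 175 remain).
April has 30 days (175 − 30 = 145 remain).
May has 31 days (145 − 31 = 114 remain).
June has 30 days (114 − 30 = 84 remain).
July has 31 days (84 − 31 = 53 remain).
August has 31 days (53 − 31 = 22 remain).
22 into September → September 22.

22 September 1996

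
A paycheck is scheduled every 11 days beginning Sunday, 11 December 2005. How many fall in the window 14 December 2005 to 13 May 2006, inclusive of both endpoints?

13

Occurrences land 11·i days after 11 December 2005 for i = 0, 1, 2, …
14 December 2005 is 3 days after the start; 3 ÷ 11 = 0 remainder 3; since the remainder is 3, round up to i = 1. First occurrence in the window: #2 on 22 December 2005 (1×11 = 11 days in).
13 May 2006 is 153 days after the start; 153 ÷ 11 = 13 remainder 10. Last occurrence in the window: #14 on 3 May 2006.
Occurrences #2 through #14: 13 in total.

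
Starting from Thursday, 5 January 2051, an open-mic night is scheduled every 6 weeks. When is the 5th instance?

22 June 2051

The 5th occurrence is 4 intervals after the first: 4 × 42 = 168 days after 5 January 2051.
January has 31 days — 26 days to the end of January leaves 142.
February has 28 days (114 left).
March has 31 days (83 left).
April has 30 days (53 left).
May has 31 days (22 left).
22 days into June → 22 June 2051.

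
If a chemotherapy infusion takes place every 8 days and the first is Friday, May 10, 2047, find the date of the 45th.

The 45th occurrence is 44 intervals after the first: 44 × 8 = 352 days after May 10, 2047.
May has 31 days — 21 days to the end of May leaves 331.
Jun has 30 days (301 left).
Jul has 31 days (270 left).
Aug has 31 days (239 left).
Sep has 30 days (209 left).
Oct has 31 days (178 left).
Nov has 30 days (148 left).
Dec has 31 days (117 left).
Jan has 31 days (86 left).
Feb has 29 days (57 left).
Mar has 31 days (26 left).
26 days into Apr → Apr 26, 2048.

Apr 26, 2048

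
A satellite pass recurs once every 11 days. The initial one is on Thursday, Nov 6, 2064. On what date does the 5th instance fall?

Dec 20, 2064

The 5th occurrence is 4 intervals after the first: 4 × 11 = 44 days after Nov 6, 2064.
Nov has 30 days — 24 days to the end of Nov leaves 20.
20 days into Dec → Dec 20, 2064.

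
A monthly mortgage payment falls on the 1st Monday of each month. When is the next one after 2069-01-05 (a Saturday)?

January 2069 starts on a Tuesday, so its 1st Monday is 2069-01-07 (6 days in).
2069-01-07 is after 2069-01-05, so that is the next one.

2069-01-07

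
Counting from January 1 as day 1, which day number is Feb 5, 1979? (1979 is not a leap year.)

36

Days in months before Feb: 31 = 31.
Plus 5 days into Feb → day 36.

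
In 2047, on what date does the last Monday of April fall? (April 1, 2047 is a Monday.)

April 29, 2047

April 2047 begins on a Monday, so the first Monday is April 1.
April 2047 has 30 days. Adding weeks: 1, 8, 15, 22, 29 — the last one ≤ 30 is the 29th.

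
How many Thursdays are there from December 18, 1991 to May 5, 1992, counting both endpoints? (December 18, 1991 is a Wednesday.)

December 18, 1991 is a Wednesday; the first Thursday on or after it is December 19, 1991 (1 day later).
From December 19, 1991 to May 5, 1992: 12 + 31 + 29 + 31 + 30 + 5 = 138 days (rest of December, January, February, March, April, May).
138 ÷ 7 = 19 full weeks with remainder 5, so 19 more Thursdays after the first → 20.

20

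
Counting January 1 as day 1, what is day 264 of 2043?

January has 31 days (264 − 31 = 233 remain).
February has 28 days (233 − 28 = 205 remain).
March has 31 days (205 − 31 = 174 remain).
April has 30 days (174 − 30 = 144 remain).
May has 31 days (144 − 31 = 113 remain).
June has 30 days (113 − 30 = 83 remain).
July has 31 days (83 − 31 = 52 remain).
August has 31 days (52 − 31 = 21 remain).
21 into September → September 21.

September 21, 2043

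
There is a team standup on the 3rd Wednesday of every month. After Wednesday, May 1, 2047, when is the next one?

May 2047 starts on a Wednesday; its first Wednesday is the 1st, so the 3rd Wednesday is the 15th — May 15, 2047.
May 15, 2047 is after May 1, 2047, so that is the next one.

May 15, 2047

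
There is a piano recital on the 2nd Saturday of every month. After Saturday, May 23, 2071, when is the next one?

May 2071 starts on a Friday; its first Saturday is the 2nd, so the 2nd Saturday is the 9th — May 9, 2071.
That is not after May 23, 2071, so look at June 2071.
June 2071 starts on a Monday; its first Saturday is the 6th, so the 2nd Saturday is the 13th — June 13, 2071.

June 13, 2071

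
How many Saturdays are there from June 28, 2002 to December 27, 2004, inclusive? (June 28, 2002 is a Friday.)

131

June 28, 2002 is a Friday; the first Saturday on or after it is June 29, 2002 (1 day later).
From June 29, 2002 to December 27, 2004: 185 + 365 + 362 = 912 days (rest of 2002, 2003, to December 27, 2004 in 2004).
912 ÷ 7 = 130 full weeks with remainder 2, so 130 more Saturdays after the first → 131.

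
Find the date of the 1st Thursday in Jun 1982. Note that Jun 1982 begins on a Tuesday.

Jun 1982 begins on a Tuesday, so the first Thursday is Jun 3 (2 days later).

Jun 3, 1982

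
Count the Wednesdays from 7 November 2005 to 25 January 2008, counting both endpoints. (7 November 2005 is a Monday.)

7 November 2005 is a Monday; the first Wednesday on or after it is 9 November 2005 (2 days later).
From 9 November 2005 to 25 January 2008: 52 + 365 + 365 + 25 = 807 days (rest of 2005, 2006, 2007, to 25 January 2008 in 2008).
807 ÷ 7 = 115 full weeks with remainder 2, so 115 more Wednesdays after the first → 116.

116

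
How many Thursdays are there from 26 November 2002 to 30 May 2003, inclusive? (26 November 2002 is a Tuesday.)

26 November 2002 is a Tuesday; the first Thursday on or after it is 28 November 2002 (2 days later).
From 28 November 2002 to 30 May 2003: 2 + 31 + 31 + 28 + 31 + 30 + 30 = 183 days (rest of November, December, January, February, March, April, May).
183 ÷ 7 = 26 full weeks with remainder 1, so 26 more Thursdays after the first → 27.

27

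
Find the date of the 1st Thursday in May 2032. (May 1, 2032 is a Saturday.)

May 2032 begins on a Saturday, so the first Thursday is May 6 (5 days later).

6 May 2032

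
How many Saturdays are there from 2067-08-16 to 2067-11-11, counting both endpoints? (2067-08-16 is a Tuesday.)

12

2067-08-16 is a Tuesday; the first Saturday on or after it is 2067-08-20 (4 days later).
From 2067-08-20 to 2067-11-11: 11 + 30 + 31 + 11 = 83 days (rest of August, September, October, November).
83 ÷ 7 = 11 full weeks with remainder 6, so 11 more Saturdays after the first → 12.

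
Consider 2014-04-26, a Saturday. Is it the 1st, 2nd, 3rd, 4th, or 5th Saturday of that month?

Day 26 falls in week ⌈26/7⌉ of the month.
Days 1–7 hold the 1st Saturday, 8–14 the 2nd, 15–21 the 3rd, 22–28 the 4th, 29–31 the 5th.
26 is in the range for the 4th.

4th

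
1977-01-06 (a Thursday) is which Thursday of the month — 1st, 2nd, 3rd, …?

1st

Day 6 falls in week ⌈6/7⌉ of the month.
Days 1–7 hold the 1st Thursday, 8–14 the 2nd, 15–21 the 3rd, 22–28 the 4th, 29–31 the 5th.
6 is in the range for the 1st.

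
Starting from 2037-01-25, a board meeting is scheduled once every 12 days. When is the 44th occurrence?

The 44th occurrence is 43 intervals after the first: 43 × 12 = 516 days after 2037-01-25.
January has 31 days — 6 days to the end of January leaves 510.
From end of January to end of 2037 is 334 days (176 left).
January has 31 days (145 left).
February has 28 days (117 left).
March has 31 days (86 left).
April has 30 days (56 left).
May has 31 days (25 left).
25 days into June → 2038-06-25.

2038-06-25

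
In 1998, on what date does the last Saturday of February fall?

28 February 1998

The first Saturday of February 1998 is February 7.
February 1998 has 28 days. Adding weeks: 7, 14, 21, 28 — the last one ≤ 28 is the 28th.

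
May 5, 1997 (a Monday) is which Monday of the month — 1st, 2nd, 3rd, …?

1st

Day 5 falls in week ⌈5/7⌉ of the month.
Days 1–7 hold the 1st Monday, 8–14 the 2nd, 15–21 the 3rd, 22–28 the 4th, 29–31 the 5th.
5 is in the range for the 1st.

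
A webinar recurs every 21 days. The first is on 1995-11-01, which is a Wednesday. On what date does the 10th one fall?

1996-05-08

The 10th occurrence is 9 intervals after the first: 9 × 21 = 189 days after 1995-11-01.
November has 30 days — 29 days to the end of November leaves 160.
December has 31 days (129 left).
January has 31 days (98 left).
February has 29 days (69 left).
March has 31 days (38 left).
April has 30 days (8 left).
8 days into May → 1996-05-08.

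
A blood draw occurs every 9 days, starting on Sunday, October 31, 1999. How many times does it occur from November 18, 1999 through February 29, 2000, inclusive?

Occurrences land 9·i days after October 31, 1999 for i = 0, 1, 2, …
November 18, 1999 is 18 days after the start; 18 ÷ 9 = 2 remainder 0. First occurrence in the window: #3 on November 18, 1999 (2×9 = 18 days in).
February 29, 2000 is 121 days after the start; 121 ÷ 9 = 13 remainder 4. Last occurrence in the window: #14 on February 25, 2000.
Occurrences #3 through #14: 12 in total.

12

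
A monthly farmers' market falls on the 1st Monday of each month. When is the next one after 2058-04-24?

April 2058 starts on a Monday, so its 1st Monday is 2058-04-01.
That is not after 2058-04-24, so look at May 2058.
May 2058 starts on a Wednesday, so its 1st Monday is 2058-05-06 (5 days in).

2058-05-06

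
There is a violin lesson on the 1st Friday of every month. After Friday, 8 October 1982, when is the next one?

October 1982 starts on a Friday, so its 1st Friday is 1 October 1982.
That is not after 8 October 1982, so look at November 1982.
November 1982 starts on a Monday, so its 1st Friday is 5 November 1982 (4 days in).

5 November 1982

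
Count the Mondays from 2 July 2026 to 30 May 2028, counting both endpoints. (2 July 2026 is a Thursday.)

100

2 July 2026 is a Thursday; the first Monday on or after it is 6 July 2026 (4 days later).
From 6 July 2026 to 30 May 2028: 178 + 365 + 151 = 694 days (rest of 2026, 2027, to 30 May 2028 in 2028).
694 ÷ 7 = 99 full weeks with remainder 1, so 99 more Mondays after the first → 100.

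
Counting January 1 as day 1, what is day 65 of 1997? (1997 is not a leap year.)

January has 31 days (65 − 31 = 34 remain).
February has 28 days (34 − 28 = 6 remain).
6 into March → March 6.

1997-03-06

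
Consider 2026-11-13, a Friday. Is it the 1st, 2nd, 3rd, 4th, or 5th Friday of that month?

Day 13 falls in week ⌈13/7⌉ of the month.
Days 1–7 hold the 1st Friday, 8–14 the 2nd, 15–21 the 3rd, 22–28 the 4th, 29–31 the 5th.
13 is in the range for the 2nd.

2nd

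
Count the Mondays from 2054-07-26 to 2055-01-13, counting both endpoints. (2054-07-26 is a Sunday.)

25

2054-07-26 is a Sunday; the first Monday on or after it is 2054-07-27 (1 day later).
From 2054-07-27 to 2055-01-13: 4 + 31 + 30 + 31 + 30 + 31 + 13 = 170 days (rest of July, August, September, October, November, December, January).
170 ÷ 7 = 24 full weeks with remainder 2, so 24 more Mondays after the first → 25.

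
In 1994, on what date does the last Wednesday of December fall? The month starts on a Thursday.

December 1994 begins on a Thursday, so the first Wednesday is December 7 (6 days later).
December 1994 has 31 days. Adding weeks: 7, 14, 21, 28 — the last one ≤ 31 is the 28th.

28 December 1994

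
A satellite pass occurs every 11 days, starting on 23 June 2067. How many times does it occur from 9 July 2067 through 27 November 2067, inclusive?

13

Occurrences land 11·i days after 23 June 2067 for i = 0, 1, 2, …
9 July 2067 is 16 days after the start; 16 ÷ 11 = 1 remainder 5; since the remainder is 5, round up to i = 2. First occurrence in the window: #3 on 15 July 2067 (2×11 = 22 days in).
27 November 2067 is 157 days after the start; 157 ÷ 11 = 14 remainder 3. Last occurrence in the window: #15 on 24 November 2067.
Occurrences #3 through #15: 13 in total.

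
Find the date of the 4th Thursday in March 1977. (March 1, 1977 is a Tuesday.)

1977-03-24

March 1977 begins on a Tuesday, so the first Thursday is March 3 (2 days later).
The 4th Thursday is 3 weeks later: 3 + 21 = 24.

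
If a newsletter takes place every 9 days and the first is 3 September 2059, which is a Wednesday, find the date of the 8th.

5 November 2059

The 8th occurrence is 7 intervals after the first: 7 × 9 = 63 days after 3 September 2059.
September has 30 days — 27 days to the end of September leaves 36.
October has 31 days (5 left).
5 days into November → 5 November 2059.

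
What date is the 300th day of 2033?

January has 31 days (300 − 31 = 269 remain).
February has 28 days (269 − 28 = 241 remain).
March has 31 days (241 − 31 = 210 remain).
April has 30 days (210 − 30 = 180 remain).
May has 31 days (180 − 31 = 149 remain).
June has 30 days (149 − 30 = 119 remain).
July has 31 days (119 − 31 = 88 remain).
August has 31 days (88 − 31 = 57 remain).
September has 30 days (57 − 30 = 27 remain).
27 into October → October 27.

October 27, 2033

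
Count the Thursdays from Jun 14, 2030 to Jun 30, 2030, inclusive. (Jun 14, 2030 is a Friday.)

2

Jun 14, 2030 is a Friday; the first Thursday on or after it is Jun 20, 2030 (6 days later).
From Jun 20, 2030 to Jun 30, 2030 is 30 − 20 = 10 days.
10 ÷ 7 = 1 full weeks with remainder 3, so 1 more Thursdays after the first → 2.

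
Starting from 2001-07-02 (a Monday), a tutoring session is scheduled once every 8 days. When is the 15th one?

2001-10-22

The 15th occurrence is 14 intervals after the first: 14 × 8 = 112 days after 2001-07-02.
July has 31 days — 29 days to the end of July leaves 83.
August has 31 days (52 left).
September has 30 days (22 left).
22 days into October → 2001-10-22.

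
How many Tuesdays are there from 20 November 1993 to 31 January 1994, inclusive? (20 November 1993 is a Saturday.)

20 November 1993 is a Saturday; the first Tuesday on or after it is 23 November 1993 (3 days later).
From 23 November 1993 to 31 January 1994: 7 + 31 + 31 = 69 days (rest of November, December, January).
69 ÷ 7 = 9 full weeks with remainder 6, so 9 more Tuesdays after the first → 10.

10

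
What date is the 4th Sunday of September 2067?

25 September 2067

The first Sunday of September 2067 is September 4.
The 4th Sunday is 3 weeks later: 4 + 21 = 25.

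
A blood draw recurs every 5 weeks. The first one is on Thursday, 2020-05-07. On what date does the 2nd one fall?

The 2nd occurrence is 1 interval after the first: 1 × 35 = 35 days after 2020-05-07.
May has 31 days — 24 days to the end of May leaves 11.
11 days into June → 2020-06-11.

2020-06-11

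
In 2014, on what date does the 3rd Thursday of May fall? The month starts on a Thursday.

May 15, 2014

May 2014 begins on a Thursday, so the first Thursday is May 1.
The 3rd Thursday is 2 weeks later: 1 + 14 = 15.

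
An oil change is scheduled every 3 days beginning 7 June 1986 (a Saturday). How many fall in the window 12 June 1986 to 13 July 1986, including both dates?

11

Occurrences land 3·i days after 7 June 1986 for i = 0, 1, 2, …
12 June 1986 is 5 days after the start; 5 ÷ 3 = 1 remainder 2; since the remainder is 2, round up to i = 2. First occurrence in the window: #3 on 13 June 1986 (2×3 = 6 days in).
13 July 1986 is 36 days after the start; 36 ÷ 3 = 12 remainder 0. Last occurrence in the window: #13 on 13 July 1986.
Occurrences #3 through #13: 11 in total.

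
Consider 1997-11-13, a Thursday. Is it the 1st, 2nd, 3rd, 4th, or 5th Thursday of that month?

Day 13 falls in week ⌈13/7⌉ of the month.
Days 1–7 hold the 1st Thursday, 8–14 the 2nd, 15–21 the 3rd, 22–28 the 4th, 29–31 the 5th.
13 is in the range for the 2nd.

2nd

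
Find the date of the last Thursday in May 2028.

May 25, 2028

The first Thursday of May 2028 is May 4.
May 2028 has 31 days. Adding weeks: 4, 11, 18, 25 — the last one ≤ 31 is the 25th.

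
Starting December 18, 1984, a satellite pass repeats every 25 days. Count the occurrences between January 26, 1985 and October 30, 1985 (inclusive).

11

Occurrences land 25·i days after December 18, 1984 for i = 0, 1, 2, …
January 26, 1985 is 39 days after the start; 39 ÷ 25 = 1 remainder 14; since the remainder is 14, round up to i = 2. First occurrence in the window: #3 on February 6, 1985 (2×25 = 50 days in).
October 30, 1985 is 316 days after the start; 316 ÷ 25 = 12 remainder 16. Last occurrence in the window: #13 on October 14, 1985.
Occurrences #3 through #13: 11 in total.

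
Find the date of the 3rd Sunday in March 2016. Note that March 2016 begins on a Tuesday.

March 2016 begins on a Tuesday, so the first Sunday is March 6 (5 days later).
The 3rd Sunday is 2 weeks later: 6 + 14 = 20.

20 March 2016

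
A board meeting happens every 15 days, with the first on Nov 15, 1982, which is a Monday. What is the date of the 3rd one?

Dec 15, 1982

The 3rd occurrence is 2 intervals after the first: 2 × 15 = 30 days after Nov 15, 1982.
Nov has 30 days — 15 days to the end of Nov leaves 15.
15 days into Dec → Dec 15, 1982.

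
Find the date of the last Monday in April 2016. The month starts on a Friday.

April 25, 2016

April 2016 begins on a Friday, so the first Monday is April 4 (3 days later).
April 2016 has 30 days. Adding weeks: 4, 11, 18, 25 — the last one ≤ 30 is the 25th.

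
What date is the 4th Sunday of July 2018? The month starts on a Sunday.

July 22, 2018

July 2018 begins on a Sunday, so the first Sunday is July 1.
The 4th Sunday is 3 weeks later: 1 + 21 = 22.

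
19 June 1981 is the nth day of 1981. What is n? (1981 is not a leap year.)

170

Days in months before June: 31 + 28 + 31 + 30 + 31 = 151.
Plus 19 days into June → day 170.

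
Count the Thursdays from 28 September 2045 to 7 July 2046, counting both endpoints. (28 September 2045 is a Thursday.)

41

28 September 2045 is a Thursday; the first Thursday on or after it is 28 September 2045.
From 28 September 2045 to 7 July 2046: 2 + 31 + 30 + 31 + 31 + 28 + 31 + 30 + 31 + 30 + 7 = 282 days (rest of September, October, November, December, January, February, March, April, May, June, July).
282 ÷ 7 = 40 full weeks with remainder 2, so 40 more Thursdays after the first → 41.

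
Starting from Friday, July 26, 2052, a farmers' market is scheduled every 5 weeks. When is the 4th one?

November 8, 2052

The 4th occurrence is 3 intervals after the first: 3 × 35 = 105 days after July 26, 2052.
July has 31 days — 5 days to the end of July leaves 100.
August has 31 days (69 left).
September has 30 days (39 left).
October has 31 days (8 left).
8 days into November → November 8, 2052.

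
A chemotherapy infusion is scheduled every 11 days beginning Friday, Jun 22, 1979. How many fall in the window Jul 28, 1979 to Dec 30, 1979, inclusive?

14

Occurrences land 11·i days after Jun 22, 1979 for i = 0, 1, 2, …
Jul 28, 1979 is 36 days after the start; 36 ÷ 11 = 3 remainder 3; since the remainder is 3, round up to i = 4. First occurrence in the window: #5 on Aug 5, 1979 (4×11 = 44 days in).
Dec 30, 1979 is 191 days after the start; 191 ÷ 11 = 17 remainder 4. Last occurrence in the window: #18 on Dec 26, 1979.
Occurrences #5 through #18: 14 in total.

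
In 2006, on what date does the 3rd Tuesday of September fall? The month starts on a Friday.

September 2006 begins on a Friday, so the first Tuesday is September 5 (4 days later).
The 3rd Tuesday is 2 weeks later: 5 + 14 = 19.

19 September 2006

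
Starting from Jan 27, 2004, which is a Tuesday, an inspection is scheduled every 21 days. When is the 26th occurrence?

The 26th occurrence is 25 intervals after the first: 25 × 21 = 525 days after Jan 27, 2004.
Jan has 31 days — 4 days to the end of Jan leaves 521.
From end of Jan to end of 2004 is 335 days (186 left).
Jan has 31 days (155 left).
Feb has 28 days (127 left).
Mar has 31 days (96 left).
Apr has 30 days (66 left).
May has 31 days (35 left).
Jun has 30 days (5 left).
5 days into Jul → Jul 5, 2005.

Jul 5, 2005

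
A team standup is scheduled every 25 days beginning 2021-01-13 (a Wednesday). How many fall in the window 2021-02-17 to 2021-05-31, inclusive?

Occurrences land 25·i days after 2021-01-13 for i = 0, 1, 2, …
2021-02-17 is 35 days after the start; 35 ÷ 25 = 1 remainder 10; since the remainder is 10, round up to i = 2. First occurrence in the window: #3 on 2021-03-04 (2×25 = 50 days in).
2021-05-31 is 138 days after the start; 138 ÷ 25 = 5 remainder 13. Last occurrence in the window: #6 on 2021-05-18.
Occurrences #3 through #6: 4 in total.

4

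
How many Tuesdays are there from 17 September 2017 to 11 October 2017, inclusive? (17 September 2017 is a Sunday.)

4

17 September 2017 is a Sunday; the first Tuesday on or after it is 19 September 2017 (2 days later).
From 19 September 2017 to 11 October 2017: 11 + 11 = 22 days (rest of September, October).
22 ÷ 7 = 3 full weeks with remainder 1, so 3 more Tuesdays after the first → 4.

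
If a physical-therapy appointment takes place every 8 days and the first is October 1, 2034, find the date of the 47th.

October 4, 2035

The 47th occurrence is 46 intervals after the first: 46 × 8 = 368 days after October 1, 2034.
October has 31 days — 30 days to the end of October leaves 338.
November has 30 days (308 left).
December has 31 days (277 left).
January has 31 days (246 left).
February has 28 days (218 left).
March has 31 days (187 left).
April has 30 days (157 left).
May has 31 days (126 left).
June has 30 days (96 left).
July has 31 days (65 left).
August has 31 days (34 left).
September has 30 days (4 left).
4 days into October → October 4, 2035.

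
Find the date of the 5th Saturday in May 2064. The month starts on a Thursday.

May 2064 begins on a Thursday, so the first Saturday is May 3 (2 days later).
The 5th Saturday is 4 weeks later: 3 + 28 = 31.

2064-05-31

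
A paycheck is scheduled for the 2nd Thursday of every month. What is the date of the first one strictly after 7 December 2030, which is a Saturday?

12 December 2030

December 2030 starts on a Sunday; its first Thursday is the 5th, so the 2nd Thursday is the 12th — 12 December 2030.
12 December 2030 is after 7 December 2030, so that is the next one.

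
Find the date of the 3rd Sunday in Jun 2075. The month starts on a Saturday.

Jun 16, 2075

Jun 2075 begins on a Saturday, so the first Sunday is Jun 2 (1 day later).
The 3rd Sunday is 2 weeks later: 2 + 14 = 16.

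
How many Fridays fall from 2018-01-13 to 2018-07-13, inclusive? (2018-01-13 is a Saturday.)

2018-01-13 is a Saturday; the first Friday on or after it is 2018-01-19 (6 days later).
From 2018-01-19 to 2018-07-13: 12 + 28 + 31 + 30 + 31 + 30 + 13 = 175 days (rest of January, February, March, April, May, June, July).
175 ÷ 7 = 25 full weeks with remainder 0, so 25 more Fridays after the first → 26.

26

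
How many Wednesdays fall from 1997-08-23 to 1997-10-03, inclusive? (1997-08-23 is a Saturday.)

6

1997-08-23 is a Saturday; the first Wednesday on or after it is 1997-08-27 (4 days later).
From 1997-08-27 to 1997-10-03: 4 + 30 + 3 = 37 days (rest of August, September, October).
37 ÷ 7 = 5 full weeks with remainder 2, so 5 more Wednesdays after the first → 6.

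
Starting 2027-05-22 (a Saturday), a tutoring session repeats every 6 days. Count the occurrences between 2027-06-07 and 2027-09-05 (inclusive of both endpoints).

15

Occurrences land 6·i days after 2027-05-22 for i = 0, 1, 2, …
2027-06-07 is 16 days after the start; 16 ÷ 6 = 2 remainder 4; since the remainder is 4, round up to i = 3. First occurrence in the window: #4 on 2027-06-09 (3×6 = 18 days in).
2027-09-05 is 106 days after the start; 106 ÷ 6 = 17 remainder 4. Last occurrence in the window: #18 on 2027-09-01.
Occurrences #4 through #18: 15 in total.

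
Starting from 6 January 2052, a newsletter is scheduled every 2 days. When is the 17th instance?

The 17th occurrence is 16 intervals after the first: 16 × 2 = 32 days after 6 January 2052.
January has 31 days — 25 days to the end of January leaves 7.
7 days into February → 7 February 2052.

7 February 2052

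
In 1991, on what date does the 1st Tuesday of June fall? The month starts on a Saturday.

June 1991 begins on a Saturday, so the first Tuesday is June 4 (3 days later).

1991-06-04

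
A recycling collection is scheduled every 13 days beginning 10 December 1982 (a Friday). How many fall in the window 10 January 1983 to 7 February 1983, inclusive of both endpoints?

2

Occurrences land 13·i days after 10 December 1982 for i = 0, 1, 2, …
10 January 1983 is 31 days after the start; 31 ÷ 13 = 2 remainder 5; since the remainder is 5, round up to i = 3. First occurrence in the window: #4 on 18 January 1983 (3×13 = 39 days in).
7 February 1983 is 59 days after the start; 59 ÷ 13 = 4 remainder 7. Last occurrence in the window: #5 on 31 January 1983.
Occurrences #4 through #5: 2 in total.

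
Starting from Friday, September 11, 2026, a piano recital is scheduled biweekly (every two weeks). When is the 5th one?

November 6, 2026

The 5th occurrence is 4 intervals after the first: 4 × 14 = 56 days after September 11, 2026.
September has 30 days — 19 days to the end of September leaves 37.
October has 31 days (6 left).
6 days into November → November 6, 2026.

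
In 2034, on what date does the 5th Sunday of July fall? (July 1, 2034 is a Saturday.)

2034-07-30

July 2034 begins on a Saturday, so the first Sunday is July 2 (1 day later).
The 5th Sunday is 4 weeks later: 2 + 28 = 30.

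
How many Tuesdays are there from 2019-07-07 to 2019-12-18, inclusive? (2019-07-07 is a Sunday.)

24

2019-07-07 is a Sunday; the first Tuesday on or after it is 2019-07-09 (2 days later).
From 2019-07-09 to 2019-12-18: 22 + 31 + 30 + 31 + 30 + 18 = 162 days (rest of July, August, September, October, November, December).
162 ÷ 7 = 23 full weeks with remainder 1, so 23 more Tuesdays after the first → 24.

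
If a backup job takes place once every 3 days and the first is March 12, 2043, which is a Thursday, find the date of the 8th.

April 2, 2043

The 8th occurrence is 7 intervals after the first: 7 × 3 = 21 days after March 12, 2043.
March has 31 days — 19 days to the end of March leaves 2.
2 days into April → April 2, 2043.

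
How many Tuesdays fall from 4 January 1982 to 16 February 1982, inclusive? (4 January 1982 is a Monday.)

4 January 1982 is a Monday; the first Tuesday on or after it is 5 January 1982 (1 day later).
From 5 January 1982 to 16 February 1982: 26 + 16 = 42 days (rest of January, February).
42 ÷ 7 = 6 full weeks with remainder 0, so 6 more Tuesdays after the first → 7.

7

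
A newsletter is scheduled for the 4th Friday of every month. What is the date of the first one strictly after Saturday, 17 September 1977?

23 September 1977

September 1977 starts on a Thursday; its first Friday is the 2nd, so the 4th Friday is the 23rd — 23 September 1977.
23 September 1977 is after 17 September 1977, so that is the next one.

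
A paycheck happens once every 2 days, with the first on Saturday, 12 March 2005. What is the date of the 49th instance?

16 June 2005

The 49th occurrence is 48 intervals after the first: 48 × 2 = 96 days after 12 March 2005.
March has 31 days — 19 days to the end of March leaves 77.
April has 30 days (47 left).
May has 31 days (16 left).
16 days into June → 16 June 2005.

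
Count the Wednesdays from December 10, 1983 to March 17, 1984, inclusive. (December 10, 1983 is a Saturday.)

December 10, 1983 is a Saturday; the first Wednesday on or after it is December 14, 1983 (4 days later).
From December 14, 1983 to March 17, 1984: 17 + 31 + 29 + 17 = 94 days (rest of December, January, February, March).
94 ÷ 7 = 13 full weeks with remainder 3, so 13 more Wednesdays after the first → 14.

14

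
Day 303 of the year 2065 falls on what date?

January has 31 days (303 − 31 = 272 remain).
February has 28 days (272 − 28 = 244 remain).
March has 31 days (244 − 31 = 213 remain).
April has 30 days (213 − 30 = 183 remain).
May has 31 days (183 − 31 = 152 remain).
June has 30 days (152 − 30 = 122 remain).
July has 31 days (122 − 31 = 91 remain).
August has 31 days (91 − 31 = 60 remain).
September has 30 days (60 − 30 = 30 remain).
30 into October → October 30.

2065-10-30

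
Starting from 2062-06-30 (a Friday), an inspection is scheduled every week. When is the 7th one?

2062-08-11

The 7th occurrence is 6 intervals after the first: 6 × 7 = 42 days after 2062-06-30.
June has 30 days — 0 days to the end of June leaves 42.
July has 31 days (11 left).
11 days into August → 2062-08-11.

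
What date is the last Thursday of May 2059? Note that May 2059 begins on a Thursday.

May 29, 2059

May 2059 begins on a Thursday, so the first Thursday is May 1.
May 2059 has 31 days. Adding weeks: 1, 8, 15, 22, 29 — the last one ≤ 31 is the 29th.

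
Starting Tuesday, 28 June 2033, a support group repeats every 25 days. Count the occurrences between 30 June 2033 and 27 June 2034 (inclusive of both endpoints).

14

Occurrences land 25·i days after 28 June 2033 for i = 0, 1, 2, …
30 June 2033 is 2 days after the start; 2 ÷ 25 = 0 remainder 2; since the remainder is 2, round up to i = 1. First occurrence in the window: #2 on 23 July 2033 (1×25 = 25 days in).
27 June 2034 is 364 days after the start; 364 ÷ 25 = 14 remainder 14. Last occurrence in the window: #15 on 13 June 2034.
Occurrences #2 through #15: 14 in total.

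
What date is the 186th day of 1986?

July 5, 1986

January has 31 days (186 − 31 = 155 remain).
February has 28 days (155 − 28 = 127 remain).
March has 31 days (127 − 31 = 96 remain).
April has 30 days (96 − 30 = 66 remain).
May has 31 days (66 − 31 = 35 remain).
June has 30 days (35 − 30 = 5 remain).
5 into July → July 5.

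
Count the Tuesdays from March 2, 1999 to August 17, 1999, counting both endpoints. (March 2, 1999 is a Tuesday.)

March 2, 1999 is a Tuesday; the first Tuesday on or after it is March 2, 1999.
From March 2, 1999 to August 17, 1999: 29 + 30 + 31 + 30 + 31 + 17 = 168 days (rest of March, April, May, June, July, August).
168 ÷ 7 = 24 full weeks with remainder 0, so 24 more Tuesdays after the first → 25.

25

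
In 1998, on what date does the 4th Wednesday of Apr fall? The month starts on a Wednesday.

Apr 22, 1998

Apr 1998 begins on a Wednesday, so the first Wednesday is Apr 1.
The 4th Wednesday is 3 weeks later: 1 + 21 = 22.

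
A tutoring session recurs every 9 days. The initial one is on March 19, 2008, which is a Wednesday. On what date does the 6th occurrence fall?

The 6th occurrence is 5 intervals after the first: 5 × 9 = 45 days after March 19, 2008.
March has 31 days — 12 days to the end of March leaves 33.
April has 30 days (3 left).
3 days into May → May 3, 2008.

May 3, 2008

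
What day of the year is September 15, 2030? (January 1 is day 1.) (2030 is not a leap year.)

258

Days in months before September: 31 + 28 + 31 + 30 + 31 + 30 + 31 + 31 = 243.
Plus 15 days into September → day 258.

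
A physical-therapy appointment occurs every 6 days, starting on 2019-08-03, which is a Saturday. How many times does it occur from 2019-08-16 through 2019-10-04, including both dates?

8

Occurrences land 6·i days after 2019-08-03 for i = 0, 1, 2, …
2019-08-16 is 13 days after the start; 13 ÷ 6 = 2 remainder 1; since the remainder is 1, round up to i = 3. First occurrence in the window: #4 on 2019-08-21 (3×6 = 18 days in).
2019-10-04 is 62 days after the start; 62 ÷ 6 = 10 remainder 2. Last occurrence in the window: #11 on 2019-10-02.
Occurrences #4 through #11: 8 in total.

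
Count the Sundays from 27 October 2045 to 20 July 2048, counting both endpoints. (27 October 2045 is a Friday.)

143

27 October 2045 is a Friday; the first Sunday on or after it is 29 October 2045 (2 days later).
From 29 October 2045 to 20 July 2048: 63 + 365 + 365 + 202 = 995 days (rest of 2045, 2046, 2047, to 20 July 2048 in 2048).
995 ÷ 7 = 142 full weeks with remainder 1, so 142 more Sundays after the first → 143.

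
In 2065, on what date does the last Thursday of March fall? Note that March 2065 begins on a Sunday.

26 March 2065

March 2065 begins on a Sunday, so the first Thursday is March 5 (4 days later).
March 2065 has 31 days. Adding weeks: 5, 12, 19, 26 — the last one ≤ 31 is the 26th.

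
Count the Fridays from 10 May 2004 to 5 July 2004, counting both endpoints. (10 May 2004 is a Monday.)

10 May 2004 is a Monday; the first Friday on or after it is 14 May 2004 (4 days later).
From 14 May 2004 to 5 July 2004: 17 + 30 + 5 = 52 days (rest of May, June, July).
52 ÷ 7 = 7 full weeks with remainder 3, so 7 more Fridays after the first → 8.

8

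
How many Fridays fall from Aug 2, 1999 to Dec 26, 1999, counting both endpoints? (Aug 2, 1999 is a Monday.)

21

Aug 2, 1999 is a Monday; the first Friday on or after it is Aug 6, 1999 (4 days later).
From Aug 6, 1999 to Dec 26, 1999: 25 + 30 + 31 + 30 + 26 = 142 days (rest of Aug, Sep, Oct, Nov, Dec).
142 ÷ 7 = 20 full weeks with remainder 2, so 20 more Fridays after the first → 21.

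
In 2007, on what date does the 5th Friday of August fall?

August 31, 2007

August 2007 begins on a Wednesday, so the first Friday is August 3 (2 days later).
The 5th Friday is 4 weeks later: 3 + 28 = 31.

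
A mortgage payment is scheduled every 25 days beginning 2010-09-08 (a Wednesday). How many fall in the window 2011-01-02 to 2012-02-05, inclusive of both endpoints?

Occurrences land 25·i days after 2010-09-08 for i = 0, 1, 2, …
2011-01-02 is 116 days after the start; 116 ÷ 25 = 4 remainder 16; since the remainder is 16, round up to i = 5. First occurrence in the window: #6 on 2011-01-11 (5×25 = 125 days in).
2012-02-05 is 515 days after the start; 515 ÷ 25 = 20 remainder 15. Last occurrence in the window: #21 on 2012-01-21.
Occurrences #6 through #21: 16 in total.

16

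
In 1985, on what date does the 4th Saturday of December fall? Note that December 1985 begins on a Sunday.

1985-12-28

December 1985 begins on a Sunday, so the first Saturday is December 7 (6 days later).
The 4th Saturday is 3 weeks later: 7 + 21 = 28.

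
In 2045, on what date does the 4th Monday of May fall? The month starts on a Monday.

May 2045 begins on a Monday, so the first Monday is May 1.
The 4th Monday is 3 weeks later: 1 + 21 = 22.

22 May 2045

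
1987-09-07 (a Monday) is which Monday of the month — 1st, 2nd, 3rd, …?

1st

Day 7 falls in week ⌈7/7⌉ of the month.
Days 1–7 hold the 1st Monday, 8–14 the 2nd, 15–21 the 3rd, 22–28 the 4th, 29–31 the 5th.
7 is in the range for the 1st.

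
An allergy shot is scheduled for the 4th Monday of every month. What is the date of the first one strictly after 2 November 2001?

26 November 2001

November 2001 starts on a Thursday; its first Monday is the 5th, so the 4th Monday is the 26th — 26 November 2001.
26 November 2001 is after 2 November 2001, so that is the next one.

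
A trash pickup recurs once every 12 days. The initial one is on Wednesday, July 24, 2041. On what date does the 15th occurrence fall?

The 15th occurrence is 14 intervals after the first: 14 × 12 = 168 days after July 24, 2041.
July has 31 days — 7 days to the end of July leaves 161.
August has 31 days (130 left).
September has 30 days (100 left).
October has 31 days (69 left).
November has 30 days (39 left).
December has 31 days (8 left).
8 days into January → January 8, 2042.

January 8, 2042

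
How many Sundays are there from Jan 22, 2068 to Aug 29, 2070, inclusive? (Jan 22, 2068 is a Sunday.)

136

Jan 22, 2068 is a Sunday; the first Sunday on or after it is Jan 22, 2068.
From Jan 22, 2068 to Aug 29, 2070: 344 + 365 + 241 = 950 days (rest of 2068, 2069, to Aug 29, 2070 in 2070).
950 ÷ 7 = 135 full weeks with remainder 5, so 135 more Sundays after the first → 136.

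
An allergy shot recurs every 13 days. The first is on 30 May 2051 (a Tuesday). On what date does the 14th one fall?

15 November 2051

The 14th occurrence is 13 intervals after the first: 13 × 13 = 169 days after 30 May 2051.
May has 31 days — 1 day to the end of May leaves 168.
June has 30 days (138 left).
July has 31 days (107 left).
August has 31 days (76 left).
September has 30 days (46 left).
October has 31 days (15 left).
15 days into November → 15 November 2051.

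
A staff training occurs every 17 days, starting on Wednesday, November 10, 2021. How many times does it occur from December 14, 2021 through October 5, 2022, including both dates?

18

Occurrences land 17·i days after November 10, 2021 for i = 0, 1, 2, …
December 14, 2021 is 34 days after the start; 34 ÷ 17 = 2 remainder 0. First occurrence in the window: #3 on December 14, 2021 (2×17 = 34 days in).
October 5, 2022 is 329 days after the start; 329 ÷ 17 = 19 remainder 6. Last occurrence in the window: #20 on September 29, 2022.
Occurrences #3 through #20: 18 in total.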